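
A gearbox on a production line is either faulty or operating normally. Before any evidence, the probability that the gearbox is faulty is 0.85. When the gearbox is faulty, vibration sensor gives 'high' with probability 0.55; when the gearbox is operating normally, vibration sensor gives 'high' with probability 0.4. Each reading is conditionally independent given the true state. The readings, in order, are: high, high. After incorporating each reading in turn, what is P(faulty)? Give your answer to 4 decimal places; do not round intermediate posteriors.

Apply Bayes' rule sequentially, carrying P(faulty) forward.
After 'high': P(faulty) = 0.55·0.8500 / (0.55·0.8500 + 0.4·0.1500) ≈ 0.8863
After 'high': P(faulty) = 0.55·0.8863 / (0.55·0.8863 + 0.4·0.1137) ≈ 0.9146

0.9146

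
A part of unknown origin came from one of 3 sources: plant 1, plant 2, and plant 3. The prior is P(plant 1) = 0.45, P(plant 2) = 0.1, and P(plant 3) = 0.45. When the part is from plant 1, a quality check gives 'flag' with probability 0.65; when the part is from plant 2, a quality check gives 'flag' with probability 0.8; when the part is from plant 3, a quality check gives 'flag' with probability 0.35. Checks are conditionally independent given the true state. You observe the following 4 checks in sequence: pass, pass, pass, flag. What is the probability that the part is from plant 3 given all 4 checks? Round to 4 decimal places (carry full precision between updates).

After 'pass': normaliser = 0.35·0.4500 + 0.2·0.1000 + 0.65·0.4500; P(plant 1) ≈ 0.3351, P(plant 2) ≈ 0.0426, P(plant 3) ≈ 0.6223
After 'pass': normaliser = 0.35·0.3351 + 0.2·0.0426 + 0.65·0.6223; P(plant 1) ≈ 0.2212, P(plant 2) ≈ 0.0160, P(plant 3) ≈ 0.7628
After 'pass': normaliser = 0.35·0.2212 + 0.2·0.0160 + 0.65·0.7628; P(plant 1) ≈ 0.1343, P(plant 2) ≈ 0.0056, P(plant 3) ≈ 0.8601
After 'flag': normaliser = 0.65·0.1343 + 0.8·0.0056 + 0.35·0.8601; P(plant 1) ≈ 0.2222, P(plant 2) ≈ 0.0113, P(plant 3) ≈ 0.7664

0.7664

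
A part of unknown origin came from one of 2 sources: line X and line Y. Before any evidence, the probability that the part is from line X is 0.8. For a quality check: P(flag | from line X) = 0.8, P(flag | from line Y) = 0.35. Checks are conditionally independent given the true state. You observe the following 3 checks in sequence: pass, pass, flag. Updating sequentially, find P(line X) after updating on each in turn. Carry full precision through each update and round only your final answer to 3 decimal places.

0.464

After 'pass': P(line X) = 0.2·0.8000 / (0.2·0.8000 + 0.65·0.2000) ≈ 0.5517
After 'pass': P(line X) = 0.2·0.5517 / (0.2·0.5517 + 0.65·0.4483) ≈ 0.2747
After 'flag': P(line X) = 0.8·0.2747 / (0.8·0.2747 + 0.35·0.7253) ≈ 0.4640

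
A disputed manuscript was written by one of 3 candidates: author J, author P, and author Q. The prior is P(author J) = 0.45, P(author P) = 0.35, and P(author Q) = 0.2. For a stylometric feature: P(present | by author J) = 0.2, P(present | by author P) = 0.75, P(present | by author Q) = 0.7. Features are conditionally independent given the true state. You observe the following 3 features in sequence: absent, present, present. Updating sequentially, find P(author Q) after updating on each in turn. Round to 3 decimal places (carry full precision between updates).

After 'absent': normaliser = 0.8·0.4500 + 0.25·0.3500 + 0.3·0.2000; P(author J) ≈ 0.7094, P(author P) ≈ 0.1724, P(author Q) ≈ 0.1182
After 'present': normaliser = 0.2·0.7094 + 0.75·0.1724 + 0.7·0.1182; P(author J) ≈ 0.4008, P(author P) ≈ 0.3653, P(author Q) ≈ 0.2338
After 'present': normaliser = 0.2·0.4008 + 0.75·0.3653 + 0.7·0.2338; P(author J) ≈ 0.1548, P(author P) ≈ 0.5291, P(author Q) ≈ 0.3161

0.316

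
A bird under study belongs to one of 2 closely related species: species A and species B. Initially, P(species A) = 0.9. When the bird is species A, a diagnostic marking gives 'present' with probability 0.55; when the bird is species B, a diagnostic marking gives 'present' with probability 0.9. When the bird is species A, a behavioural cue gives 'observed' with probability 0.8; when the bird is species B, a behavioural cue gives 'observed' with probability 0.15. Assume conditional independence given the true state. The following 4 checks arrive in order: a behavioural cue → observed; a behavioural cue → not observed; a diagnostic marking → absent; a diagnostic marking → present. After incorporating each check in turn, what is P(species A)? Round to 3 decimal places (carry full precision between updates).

After a behavioural cue='observed': P(species A) = 0.8·0.9000 / (0.8·0.9000 + 0.15·0.1000) ≈ 0.9796
After a behavioural cue='not observed': P(species A) = 0.2·0.9796 / (0.2·0.9796 + 0.85·0.0204) ≈ 0.9187
After a diagnostic marking='absent': P(species A) = 0.45·0.9187 / (0.45·0.9187 + 0.1·0.0813) ≈ 0.9807
After a diagnostic marking='present': P(species A) = 0.55·0.9807 / (0.55·0.9807 + 0.9·0.0193) ≈ 0.9688

0.969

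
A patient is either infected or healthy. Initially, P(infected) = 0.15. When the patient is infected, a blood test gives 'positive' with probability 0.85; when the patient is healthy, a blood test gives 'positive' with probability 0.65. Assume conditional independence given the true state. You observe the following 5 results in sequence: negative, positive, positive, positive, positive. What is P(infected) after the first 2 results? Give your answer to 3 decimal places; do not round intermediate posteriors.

0.090

After 'negative': P(infected) = 0.15·0.1500 / (0.15·0.1500 + 0.35·0.8500) ≈ 0.0703
After 'positive': P(infected) = 0.85·0.0703 / (0.85·0.0703 + 0.65·0.9297) ≈ 0.0900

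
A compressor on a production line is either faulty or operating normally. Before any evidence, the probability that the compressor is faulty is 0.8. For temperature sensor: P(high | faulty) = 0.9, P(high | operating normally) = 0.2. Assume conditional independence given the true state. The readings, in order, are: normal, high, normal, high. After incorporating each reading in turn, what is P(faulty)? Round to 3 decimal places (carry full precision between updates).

After 'normal': P(faulty) = 0.1·0.8000 / (0.1·0.8000 + 0.8·0.2000) ≈ 0.3333
After 'high': P(faulty) = 0.9·0.3333 / (0.9·0.3333 + 0.2·0.6667) ≈ 0.6923
After 'normal': P(faulty) = 0.1·0.6923 / (0.1·0.6923 + 0.8·0.3077) ≈ 0.2195
After 'high': P(faulty) = 0.9·0.2195 / (0.9·0.2195 + 0.2·0.7805) ≈ 0.5586

0.559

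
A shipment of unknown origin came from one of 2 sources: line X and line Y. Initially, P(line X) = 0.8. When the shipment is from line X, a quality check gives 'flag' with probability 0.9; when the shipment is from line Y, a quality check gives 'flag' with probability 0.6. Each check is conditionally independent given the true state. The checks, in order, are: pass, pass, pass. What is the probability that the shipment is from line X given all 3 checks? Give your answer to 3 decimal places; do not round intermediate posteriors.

0.059

After 'pass': P(line X) = 0.1·0.8000 / (0.1·0.8000 + 0.4·0.2000) ≈ 0.5000
After 'pass': P(line X) = 0.1·0.5000 / (0.1·0.5000 + 0.4·0.5000) ≈ 0.2000
After 'pass': P(line X) = 0.1·0.2000 / (0.1·0.2000 + 0.4·0.8000) ≈ 0.0588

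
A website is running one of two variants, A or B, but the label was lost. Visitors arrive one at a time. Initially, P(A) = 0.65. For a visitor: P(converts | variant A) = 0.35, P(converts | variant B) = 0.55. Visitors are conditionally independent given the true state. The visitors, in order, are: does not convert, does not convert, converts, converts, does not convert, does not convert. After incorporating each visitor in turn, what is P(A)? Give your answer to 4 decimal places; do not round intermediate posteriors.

Each posterior becomes the prior for the next update.
After 'does not convert': P(A) = 0.65·0.6500 / (0.65·0.6500 + 0.45·0.3500) ≈ 0.7284
After 'does not convert': P(A) = 0.65·0.7284 / (0.65·0.7284 + 0.45·0.2716) ≈ 0.7949
After 'converts': P(A) = 0.35·0.7949 / (0.35·0.7949 + 0.55·0.2051) ≈ 0.7115
After 'converts': P(A) = 0.35·0.7115 / (0.35·0.7115 + 0.55·0.2885) ≈ 0.6108
After 'does not convert': P(A) = 0.65·0.6108 / (0.65·0.6108 + 0.45·0.3892) ≈ 0.6939
After 'does not convert': P(A) = 0.65·0.6939 / (0.65·0.6939 + 0.45·0.3061) ≈ 0.7660

0.7660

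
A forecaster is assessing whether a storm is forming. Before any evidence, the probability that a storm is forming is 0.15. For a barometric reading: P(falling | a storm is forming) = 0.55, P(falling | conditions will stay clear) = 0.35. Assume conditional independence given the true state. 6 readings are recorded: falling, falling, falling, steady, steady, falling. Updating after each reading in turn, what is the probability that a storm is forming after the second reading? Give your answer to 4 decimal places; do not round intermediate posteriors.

Each posterior becomes the prior for the next update.
After 'falling': P(storm) = 0.55·0.1500 / (0.55·0.1500 + 0.35·0.8500) ≈ 0.2171
After 'falling': P(storm) = 0.55·0.2171 / (0.55·0.2171 + 0.35·0.7829) ≈ 0.3035

0.3035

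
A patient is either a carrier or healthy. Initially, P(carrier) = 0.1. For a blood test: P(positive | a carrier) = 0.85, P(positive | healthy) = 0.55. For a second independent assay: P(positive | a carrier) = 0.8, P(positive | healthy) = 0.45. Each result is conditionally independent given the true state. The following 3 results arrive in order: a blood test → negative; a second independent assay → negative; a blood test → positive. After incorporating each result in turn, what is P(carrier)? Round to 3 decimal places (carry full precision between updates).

0.020

Apply Bayes' rule sequentially, carrying P(carrier) forward.
After a blood test='negative': P(carrier) = 0.15·0.1000 / (0.15·0.1000 + 0.45·0.9000) ≈ 0.0357
After a second independent assay='negative': P(carrier) = 0.2·0.0357 / (0.2·0.0357 + 0.55·0.9643) ≈ 0.0133
After a blood test='positive': P(carrier) = 0.85·0.0133 / (0.85·0.0133 + 0.55·0.9867) ≈ 0.0204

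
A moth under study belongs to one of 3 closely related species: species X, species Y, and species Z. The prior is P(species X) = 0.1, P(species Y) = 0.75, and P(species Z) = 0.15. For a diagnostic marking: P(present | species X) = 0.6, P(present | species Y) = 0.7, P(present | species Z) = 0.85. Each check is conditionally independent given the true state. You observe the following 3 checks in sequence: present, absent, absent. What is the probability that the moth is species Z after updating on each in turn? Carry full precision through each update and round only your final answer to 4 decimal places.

After 'present': normaliser = 0.6·0.1000 + 0.7·0.7500 + 0.85·0.1500; P(species X) ≈ 0.0842, P(species Y) ≈ 0.7368, P(species Z) ≈ 0.1789
After 'absent': normaliser = 0.4·0.0842 + 0.3·0.7368 + 0.15·0.1789; P(species X) ≈ 0.1196, P(species Y) ≈ 0.7850, P(species Z) ≈ 0.0953
After 'absent': normaliser = 0.4·0.1196 + 0.3·0.7850 + 0.15·0.0953; P(species X) ≈ 0.1608, P(species Y) ≈ 0.7912, P(species Z) ≈ 0.0480

0.0480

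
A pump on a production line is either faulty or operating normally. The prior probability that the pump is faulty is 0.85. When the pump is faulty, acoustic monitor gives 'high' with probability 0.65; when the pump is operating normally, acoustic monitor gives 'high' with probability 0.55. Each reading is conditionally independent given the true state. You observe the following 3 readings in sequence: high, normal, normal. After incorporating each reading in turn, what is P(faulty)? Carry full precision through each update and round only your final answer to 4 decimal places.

0.8020

Apply Bayes' rule sequentially, carrying P(faulty) forward.
After 'high': P(faulty) = 0.65·0.8500 / (0.65·0.8500 + 0.55·0.1500) ≈ 0.8701
After 'normal': P(faulty) = 0.35·0.8701 / (0.35·0.8701 + 0.45·0.1299) ≈ 0.8389
After 'normal': P(faulty) = 0.35·0.8389 / (0.35·0.8389 + 0.45·0.1611) ≈ 0.8020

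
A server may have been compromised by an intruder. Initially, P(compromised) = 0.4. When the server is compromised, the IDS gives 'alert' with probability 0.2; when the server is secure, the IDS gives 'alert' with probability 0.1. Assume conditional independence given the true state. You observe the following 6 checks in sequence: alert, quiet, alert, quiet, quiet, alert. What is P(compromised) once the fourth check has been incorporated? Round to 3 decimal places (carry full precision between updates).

After 'alert': P(compromised) = 0.2·0.4000 / (0.2·0.4000 + 0.1·0.6000) ≈ 0.5714
After 'quiet': P(compromised) = 0.8·0.5714 / (0.8·0.5714 + 0.9·0.4286) ≈ 0.5424
After 'alert': P(compromised) = 0.2·0.5424 / (0.2·0.5424 + 0.1·0.4576) ≈ 0.7033
After 'quiet': P(compromised) = 0.8·0.7033 / (0.8·0.7033 + 0.9·0.2967) ≈ 0.6781

0.678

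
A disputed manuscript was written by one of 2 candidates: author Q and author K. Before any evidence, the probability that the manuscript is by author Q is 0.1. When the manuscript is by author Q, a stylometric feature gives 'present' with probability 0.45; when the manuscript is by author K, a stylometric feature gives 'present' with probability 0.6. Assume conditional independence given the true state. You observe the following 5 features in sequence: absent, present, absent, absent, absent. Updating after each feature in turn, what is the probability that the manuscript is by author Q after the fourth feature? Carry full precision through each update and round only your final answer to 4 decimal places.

0.1781

After 'absent': P(author Q) = 0.55·0.1000 / (0.55·0.1000 + 0.4·0.9000) ≈ 0.1325
After 'present': P(author Q) = 0.45·0.1325 / (0.45·0.1325 + 0.6·0.8675) ≈ 0.1028
After 'absent': P(author Q) = 0.55·0.1028 / (0.55·0.1028 + 0.4·0.8972) ≈ 0.1361
After 'absent': P(author Q) = 0.55·0.1361 / (0.55·0.1361 + 0.4·0.8639) ≈ 0.1781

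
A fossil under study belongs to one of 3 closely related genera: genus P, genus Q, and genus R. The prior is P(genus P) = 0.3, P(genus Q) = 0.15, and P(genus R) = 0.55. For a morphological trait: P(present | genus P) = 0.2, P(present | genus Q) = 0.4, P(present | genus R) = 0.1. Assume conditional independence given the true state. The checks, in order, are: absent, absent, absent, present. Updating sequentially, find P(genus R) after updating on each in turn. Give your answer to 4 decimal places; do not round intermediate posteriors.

0.4786

Each posterior becomes the prior for the next update.
After 'absent': normaliser = 0.8·0.3000 + 0.6·0.1500 + 0.9·0.5500; P(genus P) ≈ 0.2909, P(genus Q) ≈ 0.1091, P(genus R) ≈ 0.6000
After 'absent': normaliser = 0.8·0.2909 + 0.6·0.1091 + 0.9·0.6000; P(genus P) ≈ 0.2777, P(genus Q) ≈ 0.0781, P(genus R) ≈ 0.6443
After 'absent': normaliser = 0.8·0.2777 + 0.6·0.0781 + 0.9·0.6443; P(genus P) ≈ 0.2617, P(genus Q) ≈ 0.0552, P(genus R) ≈ 0.6831
After 'present': normaliser = 0.2·0.2617 + 0.4·0.0552 + 0.1·0.6831; P(genus P) ≈ 0.3667, P(genus Q) ≈ 0.1547, P(genus R) ≈ 0.4786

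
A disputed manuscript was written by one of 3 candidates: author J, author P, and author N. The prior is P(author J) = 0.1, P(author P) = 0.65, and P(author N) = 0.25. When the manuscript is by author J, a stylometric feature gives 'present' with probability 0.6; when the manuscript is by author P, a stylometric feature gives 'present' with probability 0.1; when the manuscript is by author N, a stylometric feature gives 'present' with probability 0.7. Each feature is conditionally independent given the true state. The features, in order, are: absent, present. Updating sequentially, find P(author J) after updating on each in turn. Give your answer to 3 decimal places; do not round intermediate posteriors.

After 'absent': normaliser = 0.4·0.1000 + 0.9·0.6500 + 0.3·0.2500; P(author J) ≈ 0.0571, P(author P) ≈ 0.8357, P(author N) ≈ 0.1071
After 'present': normaliser = 0.6·0.0571 + 0.1·0.8357 + 0.7·0.1071; P(author J) ≈ 0.1778, P(author P) ≈ 0.4333, P(author N) ≈ 0.3889

0.178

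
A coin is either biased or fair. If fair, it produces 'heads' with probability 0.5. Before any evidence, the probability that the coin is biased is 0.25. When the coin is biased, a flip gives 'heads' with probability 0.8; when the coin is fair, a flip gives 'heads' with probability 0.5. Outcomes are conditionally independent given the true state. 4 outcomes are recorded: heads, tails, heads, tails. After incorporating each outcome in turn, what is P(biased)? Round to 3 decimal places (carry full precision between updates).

Apply Bayes' rule sequentially, carrying P(biased) forward.
After 'heads': P(biased) = 0.8·0.2500 / (0.8·0.2500 + 0.5·0.7500) ≈ 0.3478
After 'tails': P(biased) = 0.2·0.3478 / (0.2·0.3478 + 0.5·0.6522) ≈ 0.1758
After 'heads': P(biased) = 0.8·0.1758 / (0.8·0.1758 + 0.5·0.8242) ≈ 0.2545
After 'tails': P(biased) = 0.2·0.2545 / (0.2·0.2545 + 0.5·0.7455) ≈ 0.1201

0.120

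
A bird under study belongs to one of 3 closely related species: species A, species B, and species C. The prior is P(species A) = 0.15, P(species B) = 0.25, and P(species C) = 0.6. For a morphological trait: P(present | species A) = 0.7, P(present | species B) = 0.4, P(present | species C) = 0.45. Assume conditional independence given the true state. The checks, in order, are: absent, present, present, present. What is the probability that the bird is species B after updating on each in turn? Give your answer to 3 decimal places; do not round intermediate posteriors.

After 'absent': normaliser = 0.3·0.1500 + 0.6·0.2500 + 0.55·0.6000; P(species A) ≈ 0.0857, P(species B) ≈ 0.2857, P(species C) ≈ 0.6286
After 'present': normaliser = 0.7·0.0857 + 0.4·0.2857 + 0.45·0.6286; P(species A) ≈ 0.1313, P(species B) ≈ 0.2500, P(species C) ≈ 0.6188
After 'present': normaliser = 0.7·0.1313 + 0.4·0.2500 + 0.45·0.6188; P(species A) ≈ 0.1953, P(species B) ≈ 0.2126, P(species C) ≈ 0.5920
After 'present': normaliser = 0.7·0.1953 + 0.4·0.2126 + 0.45·0.5920; P(species A) ≈ 0.2801, P(species B) ≈ 0.1742, P(species C) ≈ 0.5457

0.174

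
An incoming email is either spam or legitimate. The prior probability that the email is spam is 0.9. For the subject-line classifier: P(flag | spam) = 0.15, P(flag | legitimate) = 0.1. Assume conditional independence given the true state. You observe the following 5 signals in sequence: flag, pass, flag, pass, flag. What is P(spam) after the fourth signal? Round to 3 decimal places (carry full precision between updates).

After 'flag': P(spam) = 0.15·0.9000 / (0.15·0.9000 + 0.1·0.1000) ≈ 0.9310
After 'pass': P(spam) = 0.85·0.9310 / (0.85·0.9310 + 0.9·0.0690) ≈ 0.9273
After 'flag': P(spam) = 0.15·0.9273 / (0.15·0.9273 + 0.1·0.0727) ≈ 0.9503
After 'pass': P(spam) = 0.85·0.9503 / (0.85·0.9503 + 0.9·0.0497) ≈ 0.9475

0.948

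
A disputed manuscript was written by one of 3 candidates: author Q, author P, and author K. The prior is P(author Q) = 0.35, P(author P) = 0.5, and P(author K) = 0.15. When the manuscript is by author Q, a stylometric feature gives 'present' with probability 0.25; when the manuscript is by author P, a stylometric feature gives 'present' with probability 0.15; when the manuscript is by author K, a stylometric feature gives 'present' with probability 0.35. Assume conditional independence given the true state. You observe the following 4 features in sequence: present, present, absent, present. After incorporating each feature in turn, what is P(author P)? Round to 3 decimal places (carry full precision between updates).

After 'present': normaliser = 0.25·0.3500 + 0.15·0.5000 + 0.35·0.1500; P(author Q) ≈ 0.4070, P(author P) ≈ 0.3488, P(author K) ≈ 0.2442
After 'present': normaliser = 0.25·0.4070 + 0.15·0.3488 + 0.35·0.2442; P(author Q) ≈ 0.4248, P(author P) ≈ 0.2184, P(author K) ≈ 0.3568
After 'absent': normaliser = 0.75·0.4248 + 0.85·0.2184 + 0.65·0.3568; P(author Q) ≈ 0.4327, P(author P) ≈ 0.2522, P(author K) ≈ 0.3150
After 'present': normaliser = 0.25·0.4327 + 0.15·0.2522 + 0.35·0.3150; P(author Q) ≈ 0.4221, P(author P) ≈ 0.1476, P(author K) ≈ 0.4302

0.148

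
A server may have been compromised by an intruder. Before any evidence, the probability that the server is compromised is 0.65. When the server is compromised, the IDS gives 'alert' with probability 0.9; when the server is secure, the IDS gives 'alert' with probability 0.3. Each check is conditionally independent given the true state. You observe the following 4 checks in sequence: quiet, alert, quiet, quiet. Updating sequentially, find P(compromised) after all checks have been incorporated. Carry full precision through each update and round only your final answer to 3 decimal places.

0.016

After 'quiet': P(compromised) = 0.1·0.6500 / (0.1·0.6500 + 0.7·0.3500) ≈ 0.2097
After 'alert': P(compromised) = 0.9·0.2097 / (0.9·0.2097 + 0.3·0.7903) ≈ 0.4432
After 'quiet': P(compromised) = 0.1·0.4432 / (0.1·0.4432 + 0.7·0.5568) ≈ 0.1021
After 'quiet': P(compromised) = 0.1·0.1021 / (0.1·0.1021 + 0.7·0.8979) ≈ 0.0160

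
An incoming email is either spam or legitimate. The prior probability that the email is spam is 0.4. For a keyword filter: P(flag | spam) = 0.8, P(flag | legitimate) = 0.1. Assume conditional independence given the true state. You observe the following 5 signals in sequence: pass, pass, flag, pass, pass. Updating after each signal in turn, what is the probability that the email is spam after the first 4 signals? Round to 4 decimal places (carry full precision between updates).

0.0553

After 'pass': P(spam) = 0.2·0.4000 / (0.2·0.4000 + 0.9·0.6000) ≈ 0.1290
After 'pass': P(spam) = 0.2·0.1290 / (0.2·0.1290 + 0.9·0.8710) ≈ 0.0319
After 'flag': P(spam) = 0.8·0.0319 / (0.8·0.0319 + 0.1·0.9681) ≈ 0.2085
After 'pass': P(spam) = 0.2·0.2085 / (0.2·0.2085 + 0.9·0.7915) ≈ 0.0553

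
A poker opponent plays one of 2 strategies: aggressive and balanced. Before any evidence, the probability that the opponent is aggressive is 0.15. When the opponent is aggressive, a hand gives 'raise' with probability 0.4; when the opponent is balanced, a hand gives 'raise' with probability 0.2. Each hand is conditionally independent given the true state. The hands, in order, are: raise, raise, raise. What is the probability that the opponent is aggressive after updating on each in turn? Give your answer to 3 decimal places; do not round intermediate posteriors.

0.585

After 'raise': P(aggressive) = 0.4·0.1500 / (0.4·0.1500 + 0.2·0.8500) ≈ 0.2609
After 'raise': P(aggressive) = 0.4·0.2609 / (0.4·0.2609 + 0.2·0.7391) ≈ 0.4138
After 'raise': P(aggressive) = 0.4·0.4138 / (0.4·0.4138 + 0.2·0.5862) ≈ 0.5854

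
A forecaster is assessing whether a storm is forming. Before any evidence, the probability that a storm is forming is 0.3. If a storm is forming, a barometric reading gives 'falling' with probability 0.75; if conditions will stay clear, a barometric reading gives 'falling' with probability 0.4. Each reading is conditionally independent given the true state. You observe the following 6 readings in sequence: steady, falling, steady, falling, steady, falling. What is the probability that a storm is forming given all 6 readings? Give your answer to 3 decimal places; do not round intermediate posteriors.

After 'steady': P(storm) = 0.25·0.3000 / (0.25·0.3000 + 0.6·0.7000) ≈ 0.1515
After 'falling': P(storm) = 0.75·0.1515 / (0.75·0.1515 + 0.4·0.8485) ≈ 0.2508
After 'steady': P(storm) = 0.25·0.2508 / (0.25·0.2508 + 0.6·0.7492) ≈ 0.1224
After 'falling': P(storm) = 0.75·0.1224 / (0.75·0.1224 + 0.4·0.8776) ≈ 0.2073
After 'steady': P(storm) = 0.25·0.2073 / (0.25·0.2073 + 0.6·0.7927) ≈ 0.0983
After 'falling': P(storm) = 0.75·0.0983 / (0.75·0.0983 + 0.4·0.9017) ≈ 0.1697

0.170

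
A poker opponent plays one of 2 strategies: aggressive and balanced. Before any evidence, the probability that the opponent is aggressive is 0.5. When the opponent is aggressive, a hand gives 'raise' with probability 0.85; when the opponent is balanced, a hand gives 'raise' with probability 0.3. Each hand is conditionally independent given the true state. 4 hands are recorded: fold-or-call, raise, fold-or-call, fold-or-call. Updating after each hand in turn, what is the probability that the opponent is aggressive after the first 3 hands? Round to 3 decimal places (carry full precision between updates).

0.115

After 'fold-or-call': P(aggressive) = 0.15·0.5000 / (0.15·0.5000 + 0.7·0.5000) ≈ 0.1765
After 'raise': P(aggressive) = 0.85·0.1765 / (0.85·0.1765 + 0.3·0.8235) ≈ 0.3778
After 'fold-or-call': P(aggressive) = 0.15·0.3778 / (0.15·0.3778 + 0.7·0.6222) ≈ 0.1151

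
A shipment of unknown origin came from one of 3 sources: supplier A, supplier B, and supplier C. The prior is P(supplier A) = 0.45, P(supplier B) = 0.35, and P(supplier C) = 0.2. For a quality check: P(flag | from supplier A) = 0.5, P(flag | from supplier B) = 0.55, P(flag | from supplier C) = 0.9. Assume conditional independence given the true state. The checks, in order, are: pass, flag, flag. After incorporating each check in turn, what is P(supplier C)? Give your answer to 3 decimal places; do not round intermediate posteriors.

Each posterior becomes the prior for the next update.
After 'pass': normaliser = 0.5·0.4500 + 0.45·0.3500 + 0.1·0.2000; P(supplier A) ≈ 0.5590, P(supplier B) ≈ 0.3913, P(supplier C) ≈ 0.0497
After 'flag': normaliser = 0.5·0.5590 + 0.55·0.3913 + 0.9·0.0497; P(supplier A) ≈ 0.5181, P(supplier B) ≈ 0.3990, P(supplier C) ≈ 0.0829
After 'flag': normaliser = 0.5·0.5181 + 0.55·0.3990 + 0.9·0.0829; P(supplier A) ≈ 0.4684, P(supplier B) ≈ 0.3967, P(supplier C) ≈ 0.1349

0.135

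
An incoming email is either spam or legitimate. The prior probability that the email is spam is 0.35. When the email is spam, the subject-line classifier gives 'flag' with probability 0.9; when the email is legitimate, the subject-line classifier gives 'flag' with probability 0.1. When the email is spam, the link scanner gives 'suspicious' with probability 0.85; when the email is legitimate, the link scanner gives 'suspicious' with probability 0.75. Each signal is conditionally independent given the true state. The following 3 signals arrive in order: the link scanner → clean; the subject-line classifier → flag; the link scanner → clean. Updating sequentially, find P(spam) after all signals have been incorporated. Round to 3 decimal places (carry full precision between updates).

0.636

After the link scanner='clean': P(spam) = 0.15·0.3500 / (0.15·0.3500 + 0.25·0.6500) ≈ 0.2442
After the subject-line classifier='flag': P(spam) = 0.9·0.2442 / (0.9·0.2442 + 0.1·0.7558) ≈ 0.7441
After the link scanner='clean': P(spam) = 0.15·0.7441 / (0.15·0.7441 + 0.25·0.2559) ≈ 0.6357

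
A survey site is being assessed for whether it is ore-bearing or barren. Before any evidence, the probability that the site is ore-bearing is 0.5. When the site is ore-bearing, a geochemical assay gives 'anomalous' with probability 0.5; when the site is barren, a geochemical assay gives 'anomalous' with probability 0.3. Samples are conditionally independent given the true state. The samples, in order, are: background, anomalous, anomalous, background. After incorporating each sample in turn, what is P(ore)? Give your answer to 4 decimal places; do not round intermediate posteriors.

After 'background': P(ore) = 0.5·0.5000 / (0.5·0.5000 + 0.7·0.5000) ≈ 0.4167
After 'anomalous': P(ore) = 0.5·0.4167 / (0.5·0.4167 + 0.3·0.5833) ≈ 0.5435
After 'anomalous': P(ore) = 0.5·0.5435 / (0.5·0.5435 + 0.3·0.4565) ≈ 0.6649
After 'background': P(ore) = 0.5·0.6649 / (0.5·0.6649 + 0.7·0.3351) ≈ 0.5863

0.5863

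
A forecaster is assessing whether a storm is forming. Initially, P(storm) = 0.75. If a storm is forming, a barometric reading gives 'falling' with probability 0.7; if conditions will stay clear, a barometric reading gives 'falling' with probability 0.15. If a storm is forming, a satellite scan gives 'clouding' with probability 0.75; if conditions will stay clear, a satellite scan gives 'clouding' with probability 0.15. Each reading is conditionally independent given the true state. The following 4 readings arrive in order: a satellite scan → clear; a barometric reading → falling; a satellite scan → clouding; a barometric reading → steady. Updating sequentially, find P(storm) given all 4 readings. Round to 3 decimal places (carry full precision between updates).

0.879

After a satellite scan='clear': P(storm) = 0.25·0.7500 / (0.25·0.7500 + 0.85·0.2500) ≈ 0.4688
After a barometric reading='falling': P(storm) = 0.7·0.4688 / (0.7·0.4688 + 0.15·0.5312) ≈ 0.8046
After a satellite scan='clouding': P(storm) = 0.75·0.8046 / (0.75·0.8046 + 0.15·0.1954) ≈ 0.9537
After a barometric reading='steady': P(storm) = 0.3·0.9537 / (0.3·0.9537 + 0.85·0.0463) ≈ 0.8790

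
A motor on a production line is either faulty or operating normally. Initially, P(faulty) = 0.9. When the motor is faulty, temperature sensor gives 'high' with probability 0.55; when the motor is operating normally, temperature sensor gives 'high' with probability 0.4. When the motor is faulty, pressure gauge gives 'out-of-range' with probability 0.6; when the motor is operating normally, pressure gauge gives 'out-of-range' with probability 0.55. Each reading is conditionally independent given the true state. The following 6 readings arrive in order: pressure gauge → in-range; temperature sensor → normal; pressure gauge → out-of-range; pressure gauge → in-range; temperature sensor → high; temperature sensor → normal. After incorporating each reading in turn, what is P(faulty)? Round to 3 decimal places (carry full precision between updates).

0.857

After pressure gauge='in-range': P(faulty) = 0.4·0.9000 / (0.4·0.9000 + 0.45·0.1000) ≈ 0.8889
After temperature sensor='normal': P(faulty) = 0.45·0.8889 / (0.45·0.8889 + 0.6·0.1111) ≈ 0.8571
After pressure gauge='out-of-range': P(faulty) = 0.6·0.8571 / (0.6·0.8571 + 0.55·0.1429) ≈ 0.8675
After pressure gauge='in-range': P(faulty) = 0.4·0.8675 / (0.4·0.8675 + 0.45·0.1325) ≈ 0.8533
After temperature sensor='high': P(faulty) = 0.55·0.8533 / (0.55·0.8533 + 0.4·0.1467) ≈ 0.8889
After temperature sensor='normal': P(faulty) = 0.45·0.8889 / (0.45·0.8889 + 0.6·0.1111) ≈ 0.8571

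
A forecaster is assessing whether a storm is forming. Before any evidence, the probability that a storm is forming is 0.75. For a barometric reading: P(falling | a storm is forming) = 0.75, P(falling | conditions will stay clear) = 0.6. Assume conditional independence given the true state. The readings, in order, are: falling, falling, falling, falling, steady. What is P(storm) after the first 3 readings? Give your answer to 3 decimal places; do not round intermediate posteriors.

0.854

Apply Bayes' rule sequentially, carrying P(storm) forward.
After 'falling': P(storm) = 0.75·0.7500 / (0.75·0.7500 + 0.6·0.2500) ≈ 0.7895
After 'falling': P(storm) = 0.75·0.7895 / (0.75·0.7895 + 0.6·0.2105) ≈ 0.8242
After 'falling': P(storm) = 0.75·0.8242 / (0.75·0.8242 + 0.6·0.1758) ≈ 0.8542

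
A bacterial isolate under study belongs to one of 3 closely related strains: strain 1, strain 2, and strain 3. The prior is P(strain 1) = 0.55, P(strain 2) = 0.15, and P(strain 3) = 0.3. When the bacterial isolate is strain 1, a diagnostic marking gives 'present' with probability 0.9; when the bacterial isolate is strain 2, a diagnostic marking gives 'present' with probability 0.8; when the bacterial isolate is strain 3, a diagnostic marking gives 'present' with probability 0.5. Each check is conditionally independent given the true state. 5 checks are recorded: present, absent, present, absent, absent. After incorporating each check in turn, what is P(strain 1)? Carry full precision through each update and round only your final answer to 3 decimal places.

0.042

Each posterior becomes the prior for the next update.
After 'present': normaliser = 0.9·0.5500 + 0.8·0.1500 + 0.5·0.3000; P(strain 1) ≈ 0.6471, P(strain 2) ≈ 0.1569, P(strain 3) ≈ 0.1961
After 'absent': normaliser = 0.1·0.6471 + 0.2·0.1569 + 0.5·0.1961; P(strain 1) ≈ 0.3333, P(strain 2) ≈ 0.1616, P(strain 3) ≈ 0.5051
After 'present': normaliser = 0.9·0.3333 + 0.8·0.1616 + 0.5·0.5051; P(strain 1) ≈ 0.4400, P(strain 2) ≈ 0.1896, P(strain 3) ≈ 0.3704
After 'absent': normaliser = 0.1·0.4400 + 0.2·0.1896 + 0.5·0.3704; P(strain 1) ≈ 0.1647, P(strain 2) ≈ 0.1420, P(strain 3) ≈ 0.6933
After 'absent': normaliser = 0.1·0.1647 + 0.2·0.1420 + 0.5·0.6933; P(strain 1) ≈ 0.0421, P(strain 2) ≈ 0.0725, P(strain 3) ≈ 0.8854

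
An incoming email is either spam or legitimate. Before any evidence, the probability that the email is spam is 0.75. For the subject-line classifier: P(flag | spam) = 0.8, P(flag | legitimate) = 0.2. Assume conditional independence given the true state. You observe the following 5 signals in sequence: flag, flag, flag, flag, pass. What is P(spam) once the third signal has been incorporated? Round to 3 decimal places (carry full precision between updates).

0.995

After 'flag': P(spam) = 0.8·0.7500 / (0.8·0.7500 + 0.2·0.2500) ≈ 0.9231
After 'flag': P(spam) = 0.8·0.9231 / (0.8·0.9231 + 0.2·0.0769) ≈ 0.9796
After 'flag': P(spam) = 0.8·0.9796 / (0.8·0.9796 + 0.2·0.0204) ≈ 0.9948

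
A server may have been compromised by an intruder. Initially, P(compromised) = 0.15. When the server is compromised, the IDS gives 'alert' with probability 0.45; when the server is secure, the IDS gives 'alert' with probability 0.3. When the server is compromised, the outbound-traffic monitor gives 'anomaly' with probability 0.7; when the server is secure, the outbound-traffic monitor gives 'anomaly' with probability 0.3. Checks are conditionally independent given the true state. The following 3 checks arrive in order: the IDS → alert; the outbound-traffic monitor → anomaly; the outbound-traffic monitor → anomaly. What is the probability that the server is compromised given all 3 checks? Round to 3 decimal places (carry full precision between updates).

0.590

After the IDS='alert': P(compromised) = 0.45·0.1500 / (0.45·0.1500 + 0.3·0.8500) ≈ 0.2093
After the outbound-traffic monitor='anomaly': P(compromised) = 0.7·0.2093 / (0.7·0.2093 + 0.3·0.7907) ≈ 0.3818
After the outbound-traffic monitor='anomaly': P(compromised) = 0.7·0.3818 / (0.7·0.3818 + 0.3·0.6182) ≈ 0.5904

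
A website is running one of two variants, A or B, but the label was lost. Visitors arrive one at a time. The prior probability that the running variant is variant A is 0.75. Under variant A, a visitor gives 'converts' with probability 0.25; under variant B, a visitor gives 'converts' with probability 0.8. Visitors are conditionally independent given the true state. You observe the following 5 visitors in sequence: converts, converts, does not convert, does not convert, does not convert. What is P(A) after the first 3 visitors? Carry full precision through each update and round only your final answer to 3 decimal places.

0.523

After 'converts': P(A) = 0.25·0.7500 / (0.25·0.7500 + 0.8·0.2500) ≈ 0.4839
After 'converts': P(A) = 0.25·0.4839 / (0.25·0.4839 + 0.8·0.5161) ≈ 0.2266
After 'does not convert': P(A) = 0.75·0.2266 / (0.75·0.2266 + 0.2·0.7734) ≈ 0.5235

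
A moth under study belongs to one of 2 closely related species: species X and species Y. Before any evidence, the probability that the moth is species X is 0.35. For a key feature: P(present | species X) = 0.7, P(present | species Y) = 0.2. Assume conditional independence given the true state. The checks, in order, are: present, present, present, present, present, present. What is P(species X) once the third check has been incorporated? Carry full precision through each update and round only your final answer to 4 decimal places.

After 'present': P(species X) = 0.7·0.3500 / (0.7·0.3500 + 0.2·0.6500) ≈ 0.6533
After 'present': P(species X) = 0.7·0.6533 / (0.7·0.6533 + 0.2·0.3467) ≈ 0.8684
After 'present': P(species X) = 0.7·0.8684 / (0.7·0.8684 + 0.2·0.1316) ≈ 0.9585

0.9585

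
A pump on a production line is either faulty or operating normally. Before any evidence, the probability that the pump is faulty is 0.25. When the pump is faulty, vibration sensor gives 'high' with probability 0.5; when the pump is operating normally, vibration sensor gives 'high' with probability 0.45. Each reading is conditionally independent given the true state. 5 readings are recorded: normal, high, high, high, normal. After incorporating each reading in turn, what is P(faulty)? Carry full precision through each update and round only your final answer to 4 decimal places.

After 'normal': P(faulty) = 0.5·0.2500 / (0.5·0.2500 + 0.55·0.7500) ≈ 0.2326
After 'high': P(faulty) = 0.5·0.2326 / (0.5·0.2326 + 0.45·0.7674) ≈ 0.2519
After 'high': P(faulty) = 0.5·0.2519 / (0.5·0.2519 + 0.45·0.7481) ≈ 0.2723
After 'high': P(faulty) = 0.5·0.2723 / (0.5·0.2723 + 0.45·0.7277) ≈ 0.2936
After 'normal': P(faulty) = 0.5·0.2936 / (0.5·0.2936 + 0.55·0.7064) ≈ 0.2743

0.2743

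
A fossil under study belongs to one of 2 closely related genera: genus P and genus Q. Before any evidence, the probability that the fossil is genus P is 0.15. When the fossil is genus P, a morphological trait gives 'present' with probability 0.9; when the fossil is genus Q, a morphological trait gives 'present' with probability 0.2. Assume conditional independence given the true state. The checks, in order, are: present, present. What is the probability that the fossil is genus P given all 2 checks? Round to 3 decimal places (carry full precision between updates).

0.781

After 'present': P(genus P) = 0.9·0.1500 / (0.9·0.1500 + 0.2·0.8500) ≈ 0.4426
After 'present': P(genus P) = 0.9·0.4426 / (0.9·0.4426 + 0.2·0.5574) ≈ 0.7814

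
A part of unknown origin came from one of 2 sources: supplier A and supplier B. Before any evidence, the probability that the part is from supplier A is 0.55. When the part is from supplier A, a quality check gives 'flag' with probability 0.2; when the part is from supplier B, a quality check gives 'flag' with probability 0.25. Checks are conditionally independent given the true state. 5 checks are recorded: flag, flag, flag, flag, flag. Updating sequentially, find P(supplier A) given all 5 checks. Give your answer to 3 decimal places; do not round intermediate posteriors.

Apply Bayes' rule sequentially, carrying P(supplier A) forward.
After 'flag': P(supplier A) = 0.2·0.5500 / (0.2·0.5500 + 0.25·0.4500) ≈ 0.4944
After 'flag': P(supplier A) = 0.2·0.4944 / (0.2·0.4944 + 0.25·0.5056) ≈ 0.4389
After 'flag': P(supplier A) = 0.2·0.4389 / (0.2·0.4389 + 0.25·0.5611) ≈ 0.3849
After 'flag': P(supplier A) = 0.2·0.3849 / (0.2·0.3849 + 0.25·0.6151) ≈ 0.3336
After 'flag': P(supplier A) = 0.2·0.3336 / (0.2·0.3336 + 0.25·0.6664) ≈ 0.2860

0.286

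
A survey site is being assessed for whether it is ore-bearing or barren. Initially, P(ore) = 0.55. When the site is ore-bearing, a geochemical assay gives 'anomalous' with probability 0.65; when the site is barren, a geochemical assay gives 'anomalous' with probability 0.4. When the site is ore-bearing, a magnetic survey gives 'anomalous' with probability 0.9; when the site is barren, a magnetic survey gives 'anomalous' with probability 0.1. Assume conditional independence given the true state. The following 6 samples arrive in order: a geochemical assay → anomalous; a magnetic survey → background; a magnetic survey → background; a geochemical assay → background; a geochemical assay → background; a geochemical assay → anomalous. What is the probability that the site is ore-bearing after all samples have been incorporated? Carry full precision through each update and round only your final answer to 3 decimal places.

0.013

After a geochemical assay='anomalous': P(ore) = 0.65·0.5500 / (0.65·0.5500 + 0.4·0.4500) ≈ 0.6651
After a magnetic survey='background': P(ore) = 0.1·0.6651 / (0.1·0.6651 + 0.9·0.3349) ≈ 0.1808
After a magnetic survey='background': P(ore) = 0.1·0.1808 / (0.1·0.1808 + 0.9·0.8192) ≈ 0.0239
After a geochemical assay='background': P(ore) = 0.35·0.0239 / (0.35·0.0239 + 0.6·0.9761) ≈ 0.0141
After a geochemical assay='background': P(ore) = 0.35·0.0141 / (0.35·0.0141 + 0.6·0.9859) ≈ 0.0083
After a geochemical assay='anomalous': P(ore) = 0.65·0.0083 / (0.65·0.0083 + 0.4·0.9917) ≈ 0.0134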